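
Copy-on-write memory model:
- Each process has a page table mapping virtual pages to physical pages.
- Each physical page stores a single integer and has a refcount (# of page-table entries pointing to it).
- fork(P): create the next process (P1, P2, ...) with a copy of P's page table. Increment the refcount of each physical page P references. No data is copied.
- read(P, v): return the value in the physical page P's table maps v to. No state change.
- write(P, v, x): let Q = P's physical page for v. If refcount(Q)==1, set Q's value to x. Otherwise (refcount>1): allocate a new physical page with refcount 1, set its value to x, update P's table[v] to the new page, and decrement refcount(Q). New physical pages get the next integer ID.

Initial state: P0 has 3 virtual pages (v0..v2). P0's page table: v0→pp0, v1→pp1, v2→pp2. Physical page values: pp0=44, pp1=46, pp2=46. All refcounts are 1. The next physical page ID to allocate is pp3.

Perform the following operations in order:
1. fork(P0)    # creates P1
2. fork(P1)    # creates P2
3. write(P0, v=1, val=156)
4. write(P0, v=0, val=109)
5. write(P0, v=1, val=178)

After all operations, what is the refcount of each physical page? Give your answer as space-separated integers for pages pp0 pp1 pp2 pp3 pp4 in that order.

Op 1: fork(P0) -> P1. 3 ppages; refcounts: pp0:2 pp1:2 pp2:2
Op 2: fork(P1) -> P2. 3 ppages; refcounts: pp0:3 pp1:3 pp2:3
Op 3: write(P0, v1, 156). refcount(pp1)=3>1 -> COPY to pp3. 4 ppages; refcounts: pp0:3 pp1:2 pp2:3 pp3:1
Op 4: write(P0, v0, 109). refcount(pp0)=3>1 -> COPY to pp4. 5 ppages; refcounts: pp0:2 pp1:2 pp2:3 pp3:1 pp4:1
Op 5: write(P0, v1, 178). refcount(pp3)=1 -> write in place. 5 ppages; refcounts: pp0:2 pp1:2 pp2:3 pp3:1 pp4:1

Answer: 2 2 3 1 1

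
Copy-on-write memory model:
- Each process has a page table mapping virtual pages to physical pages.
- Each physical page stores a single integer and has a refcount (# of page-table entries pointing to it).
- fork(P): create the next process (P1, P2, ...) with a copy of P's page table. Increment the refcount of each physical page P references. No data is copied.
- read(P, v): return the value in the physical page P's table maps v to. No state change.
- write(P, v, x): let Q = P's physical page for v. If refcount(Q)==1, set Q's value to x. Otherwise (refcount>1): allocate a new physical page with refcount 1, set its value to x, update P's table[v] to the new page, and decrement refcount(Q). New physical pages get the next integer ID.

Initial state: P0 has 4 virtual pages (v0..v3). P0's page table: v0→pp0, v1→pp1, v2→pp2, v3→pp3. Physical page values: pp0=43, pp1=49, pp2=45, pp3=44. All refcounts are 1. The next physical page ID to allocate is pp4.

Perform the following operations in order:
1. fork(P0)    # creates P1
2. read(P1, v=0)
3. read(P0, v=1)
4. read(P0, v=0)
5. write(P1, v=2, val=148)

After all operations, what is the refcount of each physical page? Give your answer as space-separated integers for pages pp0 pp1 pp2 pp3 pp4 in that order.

Answer: 2 2 1 2 1

Derivation:
Op 1: fork(P0) -> P1. 4 ppages; refcounts: pp0:2 pp1:2 pp2:2 pp3:2
Op 2: read(P1, v0) -> 43. No state change.
Op 3: read(P0, v1) -> 49. No state change.
Op 4: read(P0, v0) -> 43. No state change.
Op 5: write(P1, v2, 148). refcount(pp2)=2>1 -> COPY to pp4. 5 ppages; refcounts: pp0:2 pp1:2 pp2:1 pp3:2 pp4:1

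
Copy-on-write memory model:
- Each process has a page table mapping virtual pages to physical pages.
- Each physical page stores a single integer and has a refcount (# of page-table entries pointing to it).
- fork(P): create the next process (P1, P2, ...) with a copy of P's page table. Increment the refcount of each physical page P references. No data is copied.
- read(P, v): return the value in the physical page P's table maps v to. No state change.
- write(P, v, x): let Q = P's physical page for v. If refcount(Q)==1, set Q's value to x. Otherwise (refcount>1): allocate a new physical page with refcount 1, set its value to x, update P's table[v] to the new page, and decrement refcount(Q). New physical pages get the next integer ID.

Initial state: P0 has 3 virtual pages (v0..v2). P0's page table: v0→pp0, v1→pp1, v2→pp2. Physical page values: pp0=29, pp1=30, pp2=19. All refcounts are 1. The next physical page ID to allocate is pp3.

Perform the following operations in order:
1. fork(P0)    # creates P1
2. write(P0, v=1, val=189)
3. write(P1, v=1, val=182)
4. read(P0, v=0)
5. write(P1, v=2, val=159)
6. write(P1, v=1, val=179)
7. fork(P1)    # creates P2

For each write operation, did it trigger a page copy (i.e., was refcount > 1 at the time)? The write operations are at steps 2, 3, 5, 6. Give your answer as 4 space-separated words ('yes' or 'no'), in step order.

Op 1: fork(P0) -> P1. 3 ppages; refcounts: pp0:2 pp1:2 pp2:2
Op 2: write(P0, v1, 189). refcount(pp1)=2>1 -> COPY to pp3. 4 ppages; refcounts: pp0:2 pp1:1 pp2:2 pp3:1
Op 3: write(P1, v1, 182). refcount(pp1)=1 -> write in place. 4 ppages; refcounts: pp0:2 pp1:1 pp2:2 pp3:1
Op 4: read(P0, v0) -> 29. No state change.
Op 5: write(P1, v2, 159). refcount(pp2)=2>1 -> COPY to pp4. 5 ppages; refcounts: pp0:2 pp1:1 pp2:1 pp3:1 pp4:1
Op 6: write(P1, v1, 179). refcount(pp1)=1 -> write in place. 5 ppages; refcounts: pp0:2 pp1:1 pp2:1 pp3:1 pp4:1
Op 7: fork(P1) -> P2. 5 ppages; refcounts: pp0:3 pp1:2 pp2:1 pp3:1 pp4:2

yes no yes no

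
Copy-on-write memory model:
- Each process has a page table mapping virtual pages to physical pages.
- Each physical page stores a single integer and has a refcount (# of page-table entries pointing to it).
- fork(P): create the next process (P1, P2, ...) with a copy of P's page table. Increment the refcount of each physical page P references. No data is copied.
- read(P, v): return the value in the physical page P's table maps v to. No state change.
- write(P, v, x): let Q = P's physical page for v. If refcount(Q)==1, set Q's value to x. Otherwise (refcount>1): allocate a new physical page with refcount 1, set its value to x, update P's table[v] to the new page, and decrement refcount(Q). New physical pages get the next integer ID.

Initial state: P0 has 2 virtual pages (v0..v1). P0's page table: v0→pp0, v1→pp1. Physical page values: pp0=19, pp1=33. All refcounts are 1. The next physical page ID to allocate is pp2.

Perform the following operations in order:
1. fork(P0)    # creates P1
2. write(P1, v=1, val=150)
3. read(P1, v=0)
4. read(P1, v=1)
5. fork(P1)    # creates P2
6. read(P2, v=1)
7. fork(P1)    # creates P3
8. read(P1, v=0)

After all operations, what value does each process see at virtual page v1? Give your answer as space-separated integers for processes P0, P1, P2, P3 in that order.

Op 1: fork(P0) -> P1. 2 ppages; refcounts: pp0:2 pp1:2
Op 2: write(P1, v1, 150). refcount(pp1)=2>1 -> COPY to pp2. 3 ppages; refcounts: pp0:2 pp1:1 pp2:1
Op 3: read(P1, v0) -> 19. No state change.
Op 4: read(P1, v1) -> 150. No state change.
Op 5: fork(P1) -> P2. 3 ppages; refcounts: pp0:3 pp1:1 pp2:2
Op 6: read(P2, v1) -> 150. No state change.
Op 7: fork(P1) -> P3. 3 ppages; refcounts: pp0:4 pp1:1 pp2:3
Op 8: read(P1, v0) -> 19. No state change.
P0: v1 -> pp1 = 33
P1: v1 -> pp2 = 150
P2: v1 -> pp2 = 150
P3: v1 -> pp2 = 150

Answer: 33 150 150 150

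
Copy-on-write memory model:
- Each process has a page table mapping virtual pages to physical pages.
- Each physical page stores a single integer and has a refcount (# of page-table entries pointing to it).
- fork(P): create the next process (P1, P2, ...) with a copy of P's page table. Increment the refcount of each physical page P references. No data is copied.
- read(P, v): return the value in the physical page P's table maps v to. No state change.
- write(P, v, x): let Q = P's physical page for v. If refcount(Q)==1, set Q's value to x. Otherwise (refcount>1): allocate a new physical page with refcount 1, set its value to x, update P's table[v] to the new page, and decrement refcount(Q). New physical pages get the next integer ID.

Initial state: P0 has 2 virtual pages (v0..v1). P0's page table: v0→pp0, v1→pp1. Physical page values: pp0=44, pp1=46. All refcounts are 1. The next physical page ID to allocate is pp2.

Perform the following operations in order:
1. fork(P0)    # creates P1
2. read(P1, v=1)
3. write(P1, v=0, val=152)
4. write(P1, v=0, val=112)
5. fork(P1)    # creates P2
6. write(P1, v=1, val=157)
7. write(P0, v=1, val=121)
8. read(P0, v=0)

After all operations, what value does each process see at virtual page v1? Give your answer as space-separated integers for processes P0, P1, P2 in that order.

Op 1: fork(P0) -> P1. 2 ppages; refcounts: pp0:2 pp1:2
Op 2: read(P1, v1) -> 46. No state change.
Op 3: write(P1, v0, 152). refcount(pp0)=2>1 -> COPY to pp2. 3 ppages; refcounts: pp0:1 pp1:2 pp2:1
Op 4: write(P1, v0, 112). refcount(pp2)=1 -> write in place. 3 ppages; refcounts: pp0:1 pp1:2 pp2:1
Op 5: fork(P1) -> P2. 3 ppages; refcounts: pp0:1 pp1:3 pp2:2
Op 6: write(P1, v1, 157). refcount(pp1)=3>1 -> COPY to pp3. 4 ppages; refcounts: pp0:1 pp1:2 pp2:2 pp3:1
Op 7: write(P0, v1, 121). refcount(pp1)=2>1 -> COPY to pp4. 5 ppages; refcounts: pp0:1 pp1:1 pp2:2 pp3:1 pp4:1
Op 8: read(P0, v0) -> 44. No state change.
P0: v1 -> pp4 = 121
P1: v1 -> pp3 = 157
P2: v1 -> pp1 = 46

Answer: 121 157 46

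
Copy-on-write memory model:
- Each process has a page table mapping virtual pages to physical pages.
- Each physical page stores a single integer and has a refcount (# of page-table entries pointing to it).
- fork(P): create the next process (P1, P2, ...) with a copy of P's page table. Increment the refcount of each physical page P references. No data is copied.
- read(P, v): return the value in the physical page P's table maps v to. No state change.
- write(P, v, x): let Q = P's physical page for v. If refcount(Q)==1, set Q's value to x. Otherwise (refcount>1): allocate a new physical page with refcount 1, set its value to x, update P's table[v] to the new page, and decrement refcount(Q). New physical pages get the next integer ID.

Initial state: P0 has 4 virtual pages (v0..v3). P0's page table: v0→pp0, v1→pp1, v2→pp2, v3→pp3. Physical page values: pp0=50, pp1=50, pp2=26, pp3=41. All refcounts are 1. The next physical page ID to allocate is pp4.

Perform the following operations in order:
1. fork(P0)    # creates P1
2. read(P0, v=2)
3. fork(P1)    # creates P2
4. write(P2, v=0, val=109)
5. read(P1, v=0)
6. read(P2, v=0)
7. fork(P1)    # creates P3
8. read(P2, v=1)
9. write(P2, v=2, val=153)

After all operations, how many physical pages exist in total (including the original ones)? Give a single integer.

Op 1: fork(P0) -> P1. 4 ppages; refcounts: pp0:2 pp1:2 pp2:2 pp3:2
Op 2: read(P0, v2) -> 26. No state change.
Op 3: fork(P1) -> P2. 4 ppages; refcounts: pp0:3 pp1:3 pp2:3 pp3:3
Op 4: write(P2, v0, 109). refcount(pp0)=3>1 -> COPY to pp4. 5 ppages; refcounts: pp0:2 pp1:3 pp2:3 pp3:3 pp4:1
Op 5: read(P1, v0) -> 50. No state change.
Op 6: read(P2, v0) -> 109. No state change.
Op 7: fork(P1) -> P3. 5 ppages; refcounts: pp0:3 pp1:4 pp2:4 pp3:4 pp4:1
Op 8: read(P2, v1) -> 50. No state change.
Op 9: write(P2, v2, 153). refcount(pp2)=4>1 -> COPY to pp5. 6 ppages; refcounts: pp0:3 pp1:4 pp2:3 pp3:4 pp4:1 pp5:1

Answer: 6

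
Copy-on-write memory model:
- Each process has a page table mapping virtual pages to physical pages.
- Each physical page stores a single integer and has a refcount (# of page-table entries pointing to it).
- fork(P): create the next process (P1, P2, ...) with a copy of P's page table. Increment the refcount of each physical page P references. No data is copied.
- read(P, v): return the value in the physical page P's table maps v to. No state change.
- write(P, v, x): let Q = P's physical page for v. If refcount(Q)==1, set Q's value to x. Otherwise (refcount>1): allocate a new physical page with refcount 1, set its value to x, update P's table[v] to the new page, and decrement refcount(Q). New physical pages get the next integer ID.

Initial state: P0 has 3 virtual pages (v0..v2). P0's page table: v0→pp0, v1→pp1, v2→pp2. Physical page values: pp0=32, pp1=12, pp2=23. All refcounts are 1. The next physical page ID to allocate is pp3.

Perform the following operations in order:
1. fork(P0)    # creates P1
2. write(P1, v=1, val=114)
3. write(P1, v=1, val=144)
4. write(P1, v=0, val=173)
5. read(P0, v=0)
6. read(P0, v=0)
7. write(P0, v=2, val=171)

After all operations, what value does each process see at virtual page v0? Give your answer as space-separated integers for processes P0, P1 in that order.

Answer: 32 173

Derivation:
Op 1: fork(P0) -> P1. 3 ppages; refcounts: pp0:2 pp1:2 pp2:2
Op 2: write(P1, v1, 114). refcount(pp1)=2>1 -> COPY to pp3. 4 ppages; refcounts: pp0:2 pp1:1 pp2:2 pp3:1
Op 3: write(P1, v1, 144). refcount(pp3)=1 -> write in place. 4 ppages; refcounts: pp0:2 pp1:1 pp2:2 pp3:1
Op 4: write(P1, v0, 173). refcount(pp0)=2>1 -> COPY to pp4. 5 ppages; refcounts: pp0:1 pp1:1 pp2:2 pp3:1 pp4:1
Op 5: read(P0, v0) -> 32. No state change.
Op 6: read(P0, v0) -> 32. No state change.
Op 7: write(P0, v2, 171). refcount(pp2)=2>1 -> COPY to pp5. 6 ppages; refcounts: pp0:1 pp1:1 pp2:1 pp3:1 pp4:1 pp5:1
P0: v0 -> pp0 = 32
P1: v0 -> pp4 = 173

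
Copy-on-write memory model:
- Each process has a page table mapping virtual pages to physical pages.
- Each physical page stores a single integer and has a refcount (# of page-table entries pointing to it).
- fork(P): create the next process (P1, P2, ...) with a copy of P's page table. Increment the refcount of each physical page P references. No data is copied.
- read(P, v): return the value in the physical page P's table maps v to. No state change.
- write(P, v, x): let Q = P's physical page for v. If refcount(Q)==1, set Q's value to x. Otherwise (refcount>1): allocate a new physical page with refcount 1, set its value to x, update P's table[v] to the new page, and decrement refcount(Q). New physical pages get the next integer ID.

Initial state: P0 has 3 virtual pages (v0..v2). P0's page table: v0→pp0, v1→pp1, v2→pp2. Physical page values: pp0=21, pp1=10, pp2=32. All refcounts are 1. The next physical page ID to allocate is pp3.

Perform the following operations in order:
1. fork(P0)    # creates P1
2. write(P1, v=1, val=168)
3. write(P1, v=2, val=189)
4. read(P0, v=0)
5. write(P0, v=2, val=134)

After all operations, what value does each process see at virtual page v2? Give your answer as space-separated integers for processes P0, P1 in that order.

Op 1: fork(P0) -> P1. 3 ppages; refcounts: pp0:2 pp1:2 pp2:2
Op 2: write(P1, v1, 168). refcount(pp1)=2>1 -> COPY to pp3. 4 ppages; refcounts: pp0:2 pp1:1 pp2:2 pp3:1
Op 3: write(P1, v2, 189). refcount(pp2)=2>1 -> COPY to pp4. 5 ppages; refcounts: pp0:2 pp1:1 pp2:1 pp3:1 pp4:1
Op 4: read(P0, v0) -> 21. No state change.
Op 5: write(P0, v2, 134). refcount(pp2)=1 -> write in place. 5 ppages; refcounts: pp0:2 pp1:1 pp2:1 pp3:1 pp4:1
P0: v2 -> pp2 = 134
P1: v2 -> pp4 = 189

Answer: 134 189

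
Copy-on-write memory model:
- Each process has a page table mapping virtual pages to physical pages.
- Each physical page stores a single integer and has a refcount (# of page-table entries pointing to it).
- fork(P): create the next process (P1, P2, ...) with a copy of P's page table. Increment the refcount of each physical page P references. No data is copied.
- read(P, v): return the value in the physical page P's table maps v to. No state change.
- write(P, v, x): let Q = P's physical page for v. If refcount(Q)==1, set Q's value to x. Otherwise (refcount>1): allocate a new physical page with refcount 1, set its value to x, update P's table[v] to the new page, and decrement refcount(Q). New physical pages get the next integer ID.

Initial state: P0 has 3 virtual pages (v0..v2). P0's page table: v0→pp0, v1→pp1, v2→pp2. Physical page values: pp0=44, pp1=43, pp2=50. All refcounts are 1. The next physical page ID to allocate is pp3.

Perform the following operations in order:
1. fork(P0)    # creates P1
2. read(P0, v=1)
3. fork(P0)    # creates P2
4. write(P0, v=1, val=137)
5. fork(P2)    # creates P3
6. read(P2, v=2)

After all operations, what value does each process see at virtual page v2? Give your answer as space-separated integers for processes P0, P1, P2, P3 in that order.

Op 1: fork(P0) -> P1. 3 ppages; refcounts: pp0:2 pp1:2 pp2:2
Op 2: read(P0, v1) -> 43. No state change.
Op 3: fork(P0) -> P2. 3 ppages; refcounts: pp0:3 pp1:3 pp2:3
Op 4: write(P0, v1, 137). refcount(pp1)=3>1 -> COPY to pp3. 4 ppages; refcounts: pp0:3 pp1:2 pp2:3 pp3:1
Op 5: fork(P2) -> P3. 4 ppages; refcounts: pp0:4 pp1:3 pp2:4 pp3:1
Op 6: read(P2, v2) -> 50. No state change.
P0: v2 -> pp2 = 50
P1: v2 -> pp2 = 50
P2: v2 -> pp2 = 50
P3: v2 -> pp2 = 50

Answer: 50 50 50 50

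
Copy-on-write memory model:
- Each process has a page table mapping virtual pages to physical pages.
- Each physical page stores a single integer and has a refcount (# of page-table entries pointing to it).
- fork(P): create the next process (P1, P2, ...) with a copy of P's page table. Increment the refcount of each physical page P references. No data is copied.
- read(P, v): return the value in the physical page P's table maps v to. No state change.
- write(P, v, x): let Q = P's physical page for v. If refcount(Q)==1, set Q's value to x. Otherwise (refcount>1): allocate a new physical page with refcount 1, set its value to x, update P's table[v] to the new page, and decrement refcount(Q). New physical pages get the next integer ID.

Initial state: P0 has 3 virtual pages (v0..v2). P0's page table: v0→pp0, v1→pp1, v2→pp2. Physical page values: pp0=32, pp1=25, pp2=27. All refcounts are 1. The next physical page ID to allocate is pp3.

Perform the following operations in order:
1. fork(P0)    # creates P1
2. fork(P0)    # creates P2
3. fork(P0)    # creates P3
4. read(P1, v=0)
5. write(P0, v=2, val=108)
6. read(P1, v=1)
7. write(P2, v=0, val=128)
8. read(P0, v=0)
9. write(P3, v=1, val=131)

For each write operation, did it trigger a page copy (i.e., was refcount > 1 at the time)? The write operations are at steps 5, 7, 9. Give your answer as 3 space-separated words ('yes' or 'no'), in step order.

Op 1: fork(P0) -> P1. 3 ppages; refcounts: pp0:2 pp1:2 pp2:2
Op 2: fork(P0) -> P2. 3 ppages; refcounts: pp0:3 pp1:3 pp2:3
Op 3: fork(P0) -> P3. 3 ppages; refcounts: pp0:4 pp1:4 pp2:4
Op 4: read(P1, v0) -> 32. No state change.
Op 5: write(P0, v2, 108). refcount(pp2)=4>1 -> COPY to pp3. 4 ppages; refcounts: pp0:4 pp1:4 pp2:3 pp3:1
Op 6: read(P1, v1) -> 25. No state change.
Op 7: write(P2, v0, 128). refcount(pp0)=4>1 -> COPY to pp4. 5 ppages; refcounts: pp0:3 pp1:4 pp2:3 pp3:1 pp4:1
Op 8: read(P0, v0) -> 32. No state change.
Op 9: write(P3, v1, 131). refcount(pp1)=4>1 -> COPY to pp5. 6 ppages; refcounts: pp0:3 pp1:3 pp2:3 pp3:1 pp4:1 pp5:1

yes yes yes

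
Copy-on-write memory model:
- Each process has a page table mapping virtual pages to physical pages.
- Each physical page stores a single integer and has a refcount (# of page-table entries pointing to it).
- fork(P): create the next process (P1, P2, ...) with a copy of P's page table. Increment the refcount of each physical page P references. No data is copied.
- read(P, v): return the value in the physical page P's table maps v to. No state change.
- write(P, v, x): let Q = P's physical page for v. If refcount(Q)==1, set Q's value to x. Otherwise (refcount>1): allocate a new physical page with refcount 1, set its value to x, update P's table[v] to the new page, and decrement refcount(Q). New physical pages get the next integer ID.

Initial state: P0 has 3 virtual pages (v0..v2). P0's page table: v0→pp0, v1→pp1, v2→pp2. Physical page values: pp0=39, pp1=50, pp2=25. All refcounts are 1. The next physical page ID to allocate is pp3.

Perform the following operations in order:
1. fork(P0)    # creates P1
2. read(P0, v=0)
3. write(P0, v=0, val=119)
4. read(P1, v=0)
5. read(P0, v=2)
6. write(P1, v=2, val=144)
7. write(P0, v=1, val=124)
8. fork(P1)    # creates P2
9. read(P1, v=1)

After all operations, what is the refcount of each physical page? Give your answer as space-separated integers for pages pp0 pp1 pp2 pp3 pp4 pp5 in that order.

Op 1: fork(P0) -> P1. 3 ppages; refcounts: pp0:2 pp1:2 pp2:2
Op 2: read(P0, v0) -> 39. No state change.
Op 3: write(P0, v0, 119). refcount(pp0)=2>1 -> COPY to pp3. 4 ppages; refcounts: pp0:1 pp1:2 pp2:2 pp3:1
Op 4: read(P1, v0) -> 39. No state change.
Op 5: read(P0, v2) -> 25. No state change.
Op 6: write(P1, v2, 144). refcount(pp2)=2>1 -> COPY to pp4. 5 ppages; refcounts: pp0:1 pp1:2 pp2:1 pp3:1 pp4:1
Op 7: write(P0, v1, 124). refcount(pp1)=2>1 -> COPY to pp5. 6 ppages; refcounts: pp0:1 pp1:1 pp2:1 pp3:1 pp4:1 pp5:1
Op 8: fork(P1) -> P2. 6 ppages; refcounts: pp0:2 pp1:2 pp2:1 pp3:1 pp4:2 pp5:1
Op 9: read(P1, v1) -> 50. No state change.

Answer: 2 2 1 1 2 1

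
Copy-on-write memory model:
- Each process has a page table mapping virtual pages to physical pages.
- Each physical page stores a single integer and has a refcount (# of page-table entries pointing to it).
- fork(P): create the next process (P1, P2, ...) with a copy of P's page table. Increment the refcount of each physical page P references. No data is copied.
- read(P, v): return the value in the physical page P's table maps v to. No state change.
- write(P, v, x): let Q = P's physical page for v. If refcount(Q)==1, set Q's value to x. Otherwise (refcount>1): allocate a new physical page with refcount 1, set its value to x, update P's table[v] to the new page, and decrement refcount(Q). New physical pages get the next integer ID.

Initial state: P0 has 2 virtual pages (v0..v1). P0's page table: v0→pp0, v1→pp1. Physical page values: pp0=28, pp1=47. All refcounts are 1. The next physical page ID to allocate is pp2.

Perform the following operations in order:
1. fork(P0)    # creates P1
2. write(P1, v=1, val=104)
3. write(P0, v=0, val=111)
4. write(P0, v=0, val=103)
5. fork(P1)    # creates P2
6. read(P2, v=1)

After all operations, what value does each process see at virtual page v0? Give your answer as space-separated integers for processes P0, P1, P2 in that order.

Answer: 103 28 28

Derivation:
Op 1: fork(P0) -> P1. 2 ppages; refcounts: pp0:2 pp1:2
Op 2: write(P1, v1, 104). refcount(pp1)=2>1 -> COPY to pp2. 3 ppages; refcounts: pp0:2 pp1:1 pp2:1
Op 3: write(P0, v0, 111). refcount(pp0)=2>1 -> COPY to pp3. 4 ppages; refcounts: pp0:1 pp1:1 pp2:1 pp3:1
Op 4: write(P0, v0, 103). refcount(pp3)=1 -> write in place. 4 ppages; refcounts: pp0:1 pp1:1 pp2:1 pp3:1
Op 5: fork(P1) -> P2. 4 ppages; refcounts: pp0:2 pp1:1 pp2:2 pp3:1
Op 6: read(P2, v1) -> 104. No state change.
P0: v0 -> pp3 = 103
P1: v0 -> pp0 = 28
P2: v0 -> pp0 = 28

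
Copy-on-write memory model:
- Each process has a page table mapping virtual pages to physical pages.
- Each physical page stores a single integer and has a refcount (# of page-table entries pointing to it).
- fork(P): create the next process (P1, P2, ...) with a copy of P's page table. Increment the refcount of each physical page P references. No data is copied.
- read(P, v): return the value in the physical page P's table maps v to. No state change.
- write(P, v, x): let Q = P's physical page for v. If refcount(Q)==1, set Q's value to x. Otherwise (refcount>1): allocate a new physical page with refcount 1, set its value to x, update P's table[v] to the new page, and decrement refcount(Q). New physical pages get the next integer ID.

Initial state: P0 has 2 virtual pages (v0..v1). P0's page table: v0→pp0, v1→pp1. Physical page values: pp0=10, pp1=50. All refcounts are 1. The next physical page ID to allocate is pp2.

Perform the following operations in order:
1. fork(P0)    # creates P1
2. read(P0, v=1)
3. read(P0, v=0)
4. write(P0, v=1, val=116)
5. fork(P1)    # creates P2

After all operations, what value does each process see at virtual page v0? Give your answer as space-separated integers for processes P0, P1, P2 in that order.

Answer: 10 10 10

Derivation:
Op 1: fork(P0) -> P1. 2 ppages; refcounts: pp0:2 pp1:2
Op 2: read(P0, v1) -> 50. No state change.
Op 3: read(P0, v0) -> 10. No state change.
Op 4: write(P0, v1, 116). refcount(pp1)=2>1 -> COPY to pp2. 3 ppages; refcounts: pp0:2 pp1:1 pp2:1
Op 5: fork(P1) -> P2. 3 ppages; refcounts: pp0:3 pp1:2 pp2:1
P0: v0 -> pp0 = 10
P1: v0 -> pp0 = 10
P2: v0 -> pp0 = 10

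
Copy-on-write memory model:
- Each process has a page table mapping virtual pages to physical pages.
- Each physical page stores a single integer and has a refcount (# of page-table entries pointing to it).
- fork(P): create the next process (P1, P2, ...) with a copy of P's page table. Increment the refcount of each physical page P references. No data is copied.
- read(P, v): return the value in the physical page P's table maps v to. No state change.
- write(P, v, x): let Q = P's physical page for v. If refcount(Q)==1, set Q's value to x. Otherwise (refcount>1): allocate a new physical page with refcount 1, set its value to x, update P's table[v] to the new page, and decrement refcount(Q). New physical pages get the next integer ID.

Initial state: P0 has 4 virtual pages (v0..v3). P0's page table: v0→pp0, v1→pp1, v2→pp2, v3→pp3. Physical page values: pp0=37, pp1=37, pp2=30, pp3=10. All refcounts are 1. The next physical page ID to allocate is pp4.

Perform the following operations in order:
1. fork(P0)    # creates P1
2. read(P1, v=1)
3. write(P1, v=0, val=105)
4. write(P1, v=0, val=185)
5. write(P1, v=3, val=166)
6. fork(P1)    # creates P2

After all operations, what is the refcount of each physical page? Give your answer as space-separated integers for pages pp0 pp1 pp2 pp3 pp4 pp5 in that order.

Op 1: fork(P0) -> P1. 4 ppages; refcounts: pp0:2 pp1:2 pp2:2 pp3:2
Op 2: read(P1, v1) -> 37. No state change.
Op 3: write(P1, v0, 105). refcount(pp0)=2>1 -> COPY to pp4. 5 ppages; refcounts: pp0:1 pp1:2 pp2:2 pp3:2 pp4:1
Op 4: write(P1, v0, 185). refcount(pp4)=1 -> write in place. 5 ppages; refcounts: pp0:1 pp1:2 pp2:2 pp3:2 pp4:1
Op 5: write(P1, v3, 166). refcount(pp3)=2>1 -> COPY to pp5. 6 ppages; refcounts: pp0:1 pp1:2 pp2:2 pp3:1 pp4:1 pp5:1
Op 6: fork(P1) -> P2. 6 ppages; refcounts: pp0:1 pp1:3 pp2:3 pp3:1 pp4:2 pp5:2

Answer: 1 3 3 1 2 2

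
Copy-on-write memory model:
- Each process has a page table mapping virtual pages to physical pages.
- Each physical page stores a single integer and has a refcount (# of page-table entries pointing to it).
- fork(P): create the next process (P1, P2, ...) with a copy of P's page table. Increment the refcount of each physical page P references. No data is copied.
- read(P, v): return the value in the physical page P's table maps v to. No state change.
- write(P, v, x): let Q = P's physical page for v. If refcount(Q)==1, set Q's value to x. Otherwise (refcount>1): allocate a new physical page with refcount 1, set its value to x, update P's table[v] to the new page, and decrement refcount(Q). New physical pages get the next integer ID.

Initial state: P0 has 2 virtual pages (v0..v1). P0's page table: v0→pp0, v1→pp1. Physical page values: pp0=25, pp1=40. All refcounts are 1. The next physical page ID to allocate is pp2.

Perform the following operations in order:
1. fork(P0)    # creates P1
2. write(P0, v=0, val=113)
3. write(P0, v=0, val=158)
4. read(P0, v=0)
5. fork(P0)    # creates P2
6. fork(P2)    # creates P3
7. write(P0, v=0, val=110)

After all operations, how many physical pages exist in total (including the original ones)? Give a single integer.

Answer: 4

Derivation:
Op 1: fork(P0) -> P1. 2 ppages; refcounts: pp0:2 pp1:2
Op 2: write(P0, v0, 113). refcount(pp0)=2>1 -> COPY to pp2. 3 ppages; refcounts: pp0:1 pp1:2 pp2:1
Op 3: write(P0, v0, 158). refcount(pp2)=1 -> write in place. 3 ppages; refcounts: pp0:1 pp1:2 pp2:1
Op 4: read(P0, v0) -> 158. No state change.
Op 5: fork(P0) -> P2. 3 ppages; refcounts: pp0:1 pp1:3 pp2:2
Op 6: fork(P2) -> P3. 3 ppages; refcounts: pp0:1 pp1:4 pp2:3
Op 7: write(P0, v0, 110). refcount(pp2)=3>1 -> COPY to pp3. 4 ppages; refcounts: pp0:1 pp1:4 pp2:2 pp3:1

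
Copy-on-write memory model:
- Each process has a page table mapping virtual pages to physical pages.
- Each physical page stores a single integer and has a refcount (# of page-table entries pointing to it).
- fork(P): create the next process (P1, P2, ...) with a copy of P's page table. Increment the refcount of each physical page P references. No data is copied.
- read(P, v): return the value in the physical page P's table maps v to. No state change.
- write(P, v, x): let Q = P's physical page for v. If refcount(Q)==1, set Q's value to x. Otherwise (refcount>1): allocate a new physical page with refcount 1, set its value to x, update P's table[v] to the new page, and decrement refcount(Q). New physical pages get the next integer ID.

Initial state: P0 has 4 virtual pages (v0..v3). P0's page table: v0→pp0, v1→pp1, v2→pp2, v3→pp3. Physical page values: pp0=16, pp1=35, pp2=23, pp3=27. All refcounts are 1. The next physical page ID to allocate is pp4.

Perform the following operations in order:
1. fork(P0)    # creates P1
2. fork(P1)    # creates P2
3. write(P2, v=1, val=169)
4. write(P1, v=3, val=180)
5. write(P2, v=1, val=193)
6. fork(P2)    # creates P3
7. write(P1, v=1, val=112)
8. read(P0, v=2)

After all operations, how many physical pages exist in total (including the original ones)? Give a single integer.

Op 1: fork(P0) -> P1. 4 ppages; refcounts: pp0:2 pp1:2 pp2:2 pp3:2
Op 2: fork(P1) -> P2. 4 ppages; refcounts: pp0:3 pp1:3 pp2:3 pp3:3
Op 3: write(P2, v1, 169). refcount(pp1)=3>1 -> COPY to pp4. 5 ppages; refcounts: pp0:3 pp1:2 pp2:3 pp3:3 pp4:1
Op 4: write(P1, v3, 180). refcount(pp3)=3>1 -> COPY to pp5. 6 ppages; refcounts: pp0:3 pp1:2 pp2:3 pp3:2 pp4:1 pp5:1
Op 5: write(P2, v1, 193). refcount(pp4)=1 -> write in place. 6 ppages; refcounts: pp0:3 pp1:2 pp2:3 pp3:2 pp4:1 pp5:1
Op 6: fork(P2) -> P3. 6 ppages; refcounts: pp0:4 pp1:2 pp2:4 pp3:3 pp4:2 pp5:1
Op 7: write(P1, v1, 112). refcount(pp1)=2>1 -> COPY to pp6. 7 ppages; refcounts: pp0:4 pp1:1 pp2:4 pp3:3 pp4:2 pp5:1 pp6:1
Op 8: read(P0, v2) -> 23. No state change.

Answer: 7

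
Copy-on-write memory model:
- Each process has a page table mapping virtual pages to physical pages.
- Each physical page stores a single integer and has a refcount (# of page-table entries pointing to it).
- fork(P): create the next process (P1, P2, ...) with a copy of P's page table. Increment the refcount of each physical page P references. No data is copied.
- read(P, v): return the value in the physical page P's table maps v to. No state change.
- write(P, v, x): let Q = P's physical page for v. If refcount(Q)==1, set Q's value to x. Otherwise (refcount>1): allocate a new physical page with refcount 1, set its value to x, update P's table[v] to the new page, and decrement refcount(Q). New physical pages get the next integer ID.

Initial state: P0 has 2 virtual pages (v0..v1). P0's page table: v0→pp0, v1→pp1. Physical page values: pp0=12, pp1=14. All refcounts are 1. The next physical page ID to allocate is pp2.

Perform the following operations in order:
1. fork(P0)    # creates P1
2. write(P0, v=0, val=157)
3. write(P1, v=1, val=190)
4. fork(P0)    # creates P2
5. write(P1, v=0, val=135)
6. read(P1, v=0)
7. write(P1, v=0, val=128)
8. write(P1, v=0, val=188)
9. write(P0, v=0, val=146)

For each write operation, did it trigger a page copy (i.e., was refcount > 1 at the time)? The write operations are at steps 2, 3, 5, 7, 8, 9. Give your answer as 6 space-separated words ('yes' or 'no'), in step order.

Op 1: fork(P0) -> P1. 2 ppages; refcounts: pp0:2 pp1:2
Op 2: write(P0, v0, 157). refcount(pp0)=2>1 -> COPY to pp2. 3 ppages; refcounts: pp0:1 pp1:2 pp2:1
Op 3: write(P1, v1, 190). refcount(pp1)=2>1 -> COPY to pp3. 4 ppages; refcounts: pp0:1 pp1:1 pp2:1 pp3:1
Op 4: fork(P0) -> P2. 4 ppages; refcounts: pp0:1 pp1:2 pp2:2 pp3:1
Op 5: write(P1, v0, 135). refcount(pp0)=1 -> write in place. 4 ppages; refcounts: pp0:1 pp1:2 pp2:2 pp3:1
Op 6: read(P1, v0) -> 135. No state change.
Op 7: write(P1, v0, 128). refcount(pp0)=1 -> write in place. 4 ppages; refcounts: pp0:1 pp1:2 pp2:2 pp3:1
Op 8: write(P1, v0, 188). refcount(pp0)=1 -> write in place. 4 ppages; refcounts: pp0:1 pp1:2 pp2:2 pp3:1
Op 9: write(P0, v0, 146). refcount(pp2)=2>1 -> COPY to pp4. 5 ppages; refcounts: pp0:1 pp1:2 pp2:1 pp3:1 pp4:1

yes yes no no no yes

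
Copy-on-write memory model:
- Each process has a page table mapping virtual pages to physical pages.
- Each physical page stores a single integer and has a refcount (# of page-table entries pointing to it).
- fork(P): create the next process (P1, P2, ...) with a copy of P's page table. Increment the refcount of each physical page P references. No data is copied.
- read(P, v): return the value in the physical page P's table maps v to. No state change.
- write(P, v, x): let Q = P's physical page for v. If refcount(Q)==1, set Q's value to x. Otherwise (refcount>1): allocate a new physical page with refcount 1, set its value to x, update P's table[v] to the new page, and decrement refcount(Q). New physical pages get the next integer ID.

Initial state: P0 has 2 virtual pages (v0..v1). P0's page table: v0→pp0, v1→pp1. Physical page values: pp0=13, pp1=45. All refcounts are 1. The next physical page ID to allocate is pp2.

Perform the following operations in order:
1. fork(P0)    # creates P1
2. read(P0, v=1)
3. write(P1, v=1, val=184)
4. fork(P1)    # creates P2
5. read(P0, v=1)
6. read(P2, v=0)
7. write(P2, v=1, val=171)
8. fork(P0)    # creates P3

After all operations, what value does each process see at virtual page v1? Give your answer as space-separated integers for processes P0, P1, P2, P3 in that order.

Answer: 45 184 171 45

Derivation:
Op 1: fork(P0) -> P1. 2 ppages; refcounts: pp0:2 pp1:2
Op 2: read(P0, v1) -> 45. No state change.
Op 3: write(P1, v1, 184). refcount(pp1)=2>1 -> COPY to pp2. 3 ppages; refcounts: pp0:2 pp1:1 pp2:1
Op 4: fork(P1) -> P2. 3 ppages; refcounts: pp0:3 pp1:1 pp2:2
Op 5: read(P0, v1) -> 45. No state change.
Op 6: read(P2, v0) -> 13. No state change.
Op 7: write(P2, v1, 171). refcount(pp2)=2>1 -> COPY to pp3. 4 ppages; refcounts: pp0:3 pp1:1 pp2:1 pp3:1
Op 8: fork(P0) -> P3. 4 ppages; refcounts: pp0:4 pp1:2 pp2:1 pp3:1
P0: v1 -> pp1 = 45
P1: v1 -> pp2 = 184
P2: v1 -> pp3 = 171
P3: v1 -> pp1 = 45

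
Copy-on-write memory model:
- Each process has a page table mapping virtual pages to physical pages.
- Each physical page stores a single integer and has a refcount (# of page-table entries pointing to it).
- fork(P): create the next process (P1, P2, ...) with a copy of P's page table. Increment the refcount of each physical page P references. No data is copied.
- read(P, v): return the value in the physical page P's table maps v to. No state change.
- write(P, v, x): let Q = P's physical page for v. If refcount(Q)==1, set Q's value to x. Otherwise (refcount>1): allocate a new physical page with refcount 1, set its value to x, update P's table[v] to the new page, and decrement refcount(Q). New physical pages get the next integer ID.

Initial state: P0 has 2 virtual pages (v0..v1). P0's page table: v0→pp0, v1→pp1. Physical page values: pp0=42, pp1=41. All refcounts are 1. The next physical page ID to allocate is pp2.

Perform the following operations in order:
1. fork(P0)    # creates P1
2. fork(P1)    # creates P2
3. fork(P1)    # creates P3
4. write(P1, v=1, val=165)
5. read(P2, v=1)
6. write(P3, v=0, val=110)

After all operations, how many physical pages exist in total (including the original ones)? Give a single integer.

Answer: 4

Derivation:
Op 1: fork(P0) -> P1. 2 ppages; refcounts: pp0:2 pp1:2
Op 2: fork(P1) -> P2. 2 ppages; refcounts: pp0:3 pp1:3
Op 3: fork(P1) -> P3. 2 ppages; refcounts: pp0:4 pp1:4
Op 4: write(P1, v1, 165). refcount(pp1)=4>1 -> COPY to pp2. 3 ppages; refcounts: pp0:4 pp1:3 pp2:1
Op 5: read(P2, v1) -> 41. No state change.
Op 6: write(P3, v0, 110). refcount(pp0)=4>1 -> COPY to pp3. 4 ppages; refcounts: pp0:3 pp1:3 pp2:1 pp3:1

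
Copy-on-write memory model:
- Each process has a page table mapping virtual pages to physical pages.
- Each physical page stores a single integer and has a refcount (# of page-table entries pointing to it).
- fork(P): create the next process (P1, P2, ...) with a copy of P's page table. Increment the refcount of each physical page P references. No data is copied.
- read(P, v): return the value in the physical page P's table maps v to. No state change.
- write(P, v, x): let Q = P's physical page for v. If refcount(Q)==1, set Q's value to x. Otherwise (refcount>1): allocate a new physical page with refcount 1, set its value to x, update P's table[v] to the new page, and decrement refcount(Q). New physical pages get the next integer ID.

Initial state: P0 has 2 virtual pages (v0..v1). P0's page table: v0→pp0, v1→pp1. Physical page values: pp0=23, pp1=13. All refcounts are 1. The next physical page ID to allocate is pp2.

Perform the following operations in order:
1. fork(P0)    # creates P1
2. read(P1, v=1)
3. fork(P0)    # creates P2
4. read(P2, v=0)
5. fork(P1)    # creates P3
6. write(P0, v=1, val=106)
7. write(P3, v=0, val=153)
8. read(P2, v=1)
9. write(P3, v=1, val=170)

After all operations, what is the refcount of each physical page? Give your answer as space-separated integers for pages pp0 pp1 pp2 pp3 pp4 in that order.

Answer: 3 2 1 1 1

Derivation:
Op 1: fork(P0) -> P1. 2 ppages; refcounts: pp0:2 pp1:2
Op 2: read(P1, v1) -> 13. No state change.
Op 3: fork(P0) -> P2. 2 ppages; refcounts: pp0:3 pp1:3
Op 4: read(P2, v0) -> 23. No state change.
Op 5: fork(P1) -> P3. 2 ppages; refcounts: pp0:4 pp1:4
Op 6: write(P0, v1, 106). refcount(pp1)=4>1 -> COPY to pp2. 3 ppages; refcounts: pp0:4 pp1:3 pp2:1
Op 7: write(P3, v0, 153). refcount(pp0)=4>1 -> COPY to pp3. 4 ppages; refcounts: pp0:3 pp1:3 pp2:1 pp3:1
Op 8: read(P2, v1) -> 13. No state change.
Op 9: write(P3, v1, 170). refcount(pp1)=3>1 -> COPY to pp4. 5 ppages; refcounts: pp0:3 pp1:2 pp2:1 pp3:1 pp4:1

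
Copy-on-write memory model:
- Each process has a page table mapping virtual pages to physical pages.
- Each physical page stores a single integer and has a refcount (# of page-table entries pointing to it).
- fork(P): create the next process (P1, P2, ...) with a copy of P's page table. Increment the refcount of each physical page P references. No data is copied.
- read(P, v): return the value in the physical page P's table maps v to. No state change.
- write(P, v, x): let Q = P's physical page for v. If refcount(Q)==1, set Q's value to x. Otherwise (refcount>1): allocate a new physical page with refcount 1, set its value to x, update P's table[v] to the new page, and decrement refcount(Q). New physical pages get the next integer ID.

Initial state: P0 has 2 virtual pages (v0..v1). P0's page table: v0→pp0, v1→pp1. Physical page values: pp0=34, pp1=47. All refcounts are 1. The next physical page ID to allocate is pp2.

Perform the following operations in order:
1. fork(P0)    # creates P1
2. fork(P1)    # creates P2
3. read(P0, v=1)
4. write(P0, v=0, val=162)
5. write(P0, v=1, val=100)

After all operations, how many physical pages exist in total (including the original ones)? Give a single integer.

Op 1: fork(P0) -> P1. 2 ppages; refcounts: pp0:2 pp1:2
Op 2: fork(P1) -> P2. 2 ppages; refcounts: pp0:3 pp1:3
Op 3: read(P0, v1) -> 47. No state change.
Op 4: write(P0, v0, 162). refcount(pp0)=3>1 -> COPY to pp2. 3 ppages; refcounts: pp0:2 pp1:3 pp2:1
Op 5: write(P0, v1, 100). refcount(pp1)=3>1 -> COPY to pp3. 4 ppages; refcounts: pp0:2 pp1:2 pp2:1 pp3:1

Answer: 4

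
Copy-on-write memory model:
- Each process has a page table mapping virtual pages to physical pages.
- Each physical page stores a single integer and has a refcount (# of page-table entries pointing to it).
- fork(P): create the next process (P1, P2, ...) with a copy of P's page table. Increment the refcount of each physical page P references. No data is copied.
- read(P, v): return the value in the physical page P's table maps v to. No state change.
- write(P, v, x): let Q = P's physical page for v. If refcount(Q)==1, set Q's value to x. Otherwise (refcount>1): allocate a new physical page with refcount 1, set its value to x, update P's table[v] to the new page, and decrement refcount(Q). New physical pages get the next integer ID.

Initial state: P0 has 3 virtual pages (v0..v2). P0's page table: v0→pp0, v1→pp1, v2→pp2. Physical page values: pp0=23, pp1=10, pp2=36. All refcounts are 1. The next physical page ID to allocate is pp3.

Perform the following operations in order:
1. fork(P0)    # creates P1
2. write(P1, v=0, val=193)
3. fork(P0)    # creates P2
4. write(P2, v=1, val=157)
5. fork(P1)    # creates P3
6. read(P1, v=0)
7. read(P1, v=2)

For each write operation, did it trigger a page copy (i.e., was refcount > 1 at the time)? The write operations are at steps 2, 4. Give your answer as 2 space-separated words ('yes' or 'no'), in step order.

Op 1: fork(P0) -> P1. 3 ppages; refcounts: pp0:2 pp1:2 pp2:2
Op 2: write(P1, v0, 193). refcount(pp0)=2>1 -> COPY to pp3. 4 ppages; refcounts: pp0:1 pp1:2 pp2:2 pp3:1
Op 3: fork(P0) -> P2. 4 ppages; refcounts: pp0:2 pp1:3 pp2:3 pp3:1
Op 4: write(P2, v1, 157). refcount(pp1)=3>1 -> COPY to pp4. 5 ppages; refcounts: pp0:2 pp1:2 pp2:3 pp3:1 pp4:1
Op 5: fork(P1) -> P3. 5 ppages; refcounts: pp0:2 pp1:3 pp2:4 pp3:2 pp4:1
Op 6: read(P1, v0) -> 193. No state change.
Op 7: read(P1, v2) -> 36. No state change.

yes yes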